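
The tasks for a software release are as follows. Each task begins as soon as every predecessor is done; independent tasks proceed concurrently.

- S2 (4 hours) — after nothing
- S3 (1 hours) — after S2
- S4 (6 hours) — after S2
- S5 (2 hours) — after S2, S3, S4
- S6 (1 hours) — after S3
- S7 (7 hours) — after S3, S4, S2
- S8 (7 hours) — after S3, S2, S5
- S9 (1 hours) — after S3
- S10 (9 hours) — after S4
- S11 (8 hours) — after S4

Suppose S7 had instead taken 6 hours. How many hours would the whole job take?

Actual critical path: S2→S4→S5→S8 = 4+6+2+7 = 19 ⇒ 19 hours.
S7 has 2 hours of float (longest path through it is 17).
No other chain overtakes it, so the finish is 19 hours.

19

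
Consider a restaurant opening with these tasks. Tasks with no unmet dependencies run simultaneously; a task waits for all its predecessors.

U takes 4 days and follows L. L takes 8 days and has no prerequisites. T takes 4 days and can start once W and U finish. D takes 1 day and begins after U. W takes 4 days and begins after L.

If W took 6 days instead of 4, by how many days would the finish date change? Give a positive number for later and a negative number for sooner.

2

Critical path before the change: L→W→T = 8+4+4 = 16 giving 16 days.
Since W is critical, the +2 change carries straight to that chain (now 18 days).
No other chain overtakes it, so the finish is 18 days.
Change in finish: 18 − 16 = +2 days.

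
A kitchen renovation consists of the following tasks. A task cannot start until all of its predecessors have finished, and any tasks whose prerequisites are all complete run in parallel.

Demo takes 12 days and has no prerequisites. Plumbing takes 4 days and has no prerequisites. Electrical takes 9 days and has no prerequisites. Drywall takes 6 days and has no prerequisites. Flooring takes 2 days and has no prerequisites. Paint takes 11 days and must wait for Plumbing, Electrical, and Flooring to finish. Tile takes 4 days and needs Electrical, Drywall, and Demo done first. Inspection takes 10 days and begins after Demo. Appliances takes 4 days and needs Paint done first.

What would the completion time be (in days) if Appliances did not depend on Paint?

With the dependency in place, Electrical→Paint→Appliances = 9+11+4 = 24 sets the finish at 24 days.
Without Paint→Appliances, Appliances's earliest start moves from 20 to 0.
The longest chain is now Demo→Inspection = 12+10 = 22, so the plan takes 22 days.

22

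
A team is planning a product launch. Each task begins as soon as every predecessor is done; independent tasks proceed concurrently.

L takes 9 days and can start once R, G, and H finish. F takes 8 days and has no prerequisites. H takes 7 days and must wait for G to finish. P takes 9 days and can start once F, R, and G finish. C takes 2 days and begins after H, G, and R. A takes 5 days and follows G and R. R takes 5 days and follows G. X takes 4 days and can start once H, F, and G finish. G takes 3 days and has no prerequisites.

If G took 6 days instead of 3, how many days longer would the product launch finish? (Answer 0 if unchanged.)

Actual critical path: G→H→L = 3+7+9 = 19 ⇒ 19 days.
G is on the critical path; changing it to 6 makes that path 22 days.
No other chain overtakes it, so the finish is 22 days.
Change in finish: 22 − 19 = +3 days.

3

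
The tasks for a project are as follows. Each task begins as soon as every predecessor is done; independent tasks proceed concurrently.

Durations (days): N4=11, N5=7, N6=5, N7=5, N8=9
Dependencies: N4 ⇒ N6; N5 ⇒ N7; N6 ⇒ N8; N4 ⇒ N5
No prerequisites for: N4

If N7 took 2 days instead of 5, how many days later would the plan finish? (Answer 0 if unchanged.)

0

Critical path before the change: N4→N6→N8 = 11+5+9 = 25 giving 25 days.
The longest path through N7 is only 23 days, so N7 has float 2.
No other chain overtakes it, so the finish is 25 days.
Change in finish: 25 − 25 = +0 days.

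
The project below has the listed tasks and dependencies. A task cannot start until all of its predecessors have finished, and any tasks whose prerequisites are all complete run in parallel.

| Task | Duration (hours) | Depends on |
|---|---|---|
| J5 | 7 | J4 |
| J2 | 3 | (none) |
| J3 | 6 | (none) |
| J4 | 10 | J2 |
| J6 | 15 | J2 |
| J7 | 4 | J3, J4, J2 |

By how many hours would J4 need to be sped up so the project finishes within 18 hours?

Current finish: 20 hours; target: 18.
J4 is on every critical path, so each hour cut from J4 cuts the finish by one (this holds down to a finish of 18).
Need 20 − 18 = 2 hours off J4 → J4 becomes 8 hours, finish becomes 18.

2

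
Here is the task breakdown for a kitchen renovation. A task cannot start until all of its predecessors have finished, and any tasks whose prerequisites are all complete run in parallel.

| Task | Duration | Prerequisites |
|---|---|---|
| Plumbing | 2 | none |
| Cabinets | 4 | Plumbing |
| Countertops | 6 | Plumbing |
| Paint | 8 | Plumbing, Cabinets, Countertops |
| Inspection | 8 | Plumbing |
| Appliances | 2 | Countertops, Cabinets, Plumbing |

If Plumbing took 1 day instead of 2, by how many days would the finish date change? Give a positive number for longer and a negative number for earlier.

-1

Actual critical path: Plumbing→Countertops→Paint = 2+6+8 = 16 ⇒ 16 days.
Plumbing is on the critical path; changing it to 1 makes that path 15 days.
No other chain overtakes it, so the finish is 15 days.
Change in finish: 15 − 16 = -1 days.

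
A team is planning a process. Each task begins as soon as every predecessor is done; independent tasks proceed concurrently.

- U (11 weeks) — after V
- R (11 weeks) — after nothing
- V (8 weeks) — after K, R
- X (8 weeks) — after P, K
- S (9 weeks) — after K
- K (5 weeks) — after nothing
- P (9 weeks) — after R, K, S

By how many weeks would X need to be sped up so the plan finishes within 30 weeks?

1

Current finish: 31 weeks; target: 30.
X is on every critical path, so each week cut from X cuts the finish by one (this holds down to a finish of 30).
Need 31 − 30 = 1 week off X → X becomes 7 weeks, finish becomes 30.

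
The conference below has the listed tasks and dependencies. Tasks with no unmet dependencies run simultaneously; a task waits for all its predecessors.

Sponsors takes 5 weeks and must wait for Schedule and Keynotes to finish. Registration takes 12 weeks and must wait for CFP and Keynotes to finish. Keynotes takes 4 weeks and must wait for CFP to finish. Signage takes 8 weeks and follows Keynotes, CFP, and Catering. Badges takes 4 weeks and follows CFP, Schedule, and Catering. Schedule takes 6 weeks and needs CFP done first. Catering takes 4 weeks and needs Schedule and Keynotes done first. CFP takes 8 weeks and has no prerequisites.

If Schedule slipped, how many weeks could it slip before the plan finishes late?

0

Critical path: CFP→Schedule→Catering→Signage = 8+6+4+8 = 26, so the finish is 26 weeks.
Longest path through Schedule: 26 weeks (earliest finish 14, latest finish 14).
Float = 26 − 26 = 0.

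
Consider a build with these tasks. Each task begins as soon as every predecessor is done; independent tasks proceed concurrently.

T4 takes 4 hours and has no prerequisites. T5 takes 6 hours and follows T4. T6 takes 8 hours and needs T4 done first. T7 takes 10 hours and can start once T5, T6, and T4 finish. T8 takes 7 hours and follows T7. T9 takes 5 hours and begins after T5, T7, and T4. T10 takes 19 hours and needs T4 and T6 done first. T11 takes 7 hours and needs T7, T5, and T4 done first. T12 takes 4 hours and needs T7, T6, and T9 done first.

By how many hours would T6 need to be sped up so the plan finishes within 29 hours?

2

Current finish: 31 hours; target: 29.
T6 is on every critical path, so each hour cut from T6 cuts the finish by one (this holds down to a finish of 29).
Need 31 − 29 = 2 hours off T6 → T6 becomes 6 hours, finish becomes 29.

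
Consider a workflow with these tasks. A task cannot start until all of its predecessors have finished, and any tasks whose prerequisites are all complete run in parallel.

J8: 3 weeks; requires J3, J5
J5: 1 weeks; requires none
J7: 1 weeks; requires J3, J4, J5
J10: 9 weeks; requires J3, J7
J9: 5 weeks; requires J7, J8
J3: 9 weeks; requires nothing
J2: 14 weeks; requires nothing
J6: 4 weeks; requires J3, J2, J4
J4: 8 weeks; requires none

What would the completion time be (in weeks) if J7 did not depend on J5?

19

With the dependency in place, J3→J7→J10 = 9+1+9 = 19 sets the finish at 19 weeks.
Dropping J5→J7 doesn't change J7's earliest start (9); another predecessor still binds.
New critical path: J3→J7→J10 = 9+1+9 = 19 ⇒ 19 weeks.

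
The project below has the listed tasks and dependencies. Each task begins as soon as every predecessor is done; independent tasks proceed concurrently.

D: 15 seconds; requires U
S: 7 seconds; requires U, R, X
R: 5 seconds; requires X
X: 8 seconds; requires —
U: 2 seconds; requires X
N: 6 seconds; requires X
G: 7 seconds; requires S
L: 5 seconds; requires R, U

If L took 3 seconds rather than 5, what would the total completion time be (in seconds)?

As given, the longest chain is X→R→S→G = 8+5+7+7 = 27, so the finish is 27 seconds.
L is off the critical path — its longest chain is 18 seconds, giving 9 of slack.
That remains the longest chain; total 27 seconds.

27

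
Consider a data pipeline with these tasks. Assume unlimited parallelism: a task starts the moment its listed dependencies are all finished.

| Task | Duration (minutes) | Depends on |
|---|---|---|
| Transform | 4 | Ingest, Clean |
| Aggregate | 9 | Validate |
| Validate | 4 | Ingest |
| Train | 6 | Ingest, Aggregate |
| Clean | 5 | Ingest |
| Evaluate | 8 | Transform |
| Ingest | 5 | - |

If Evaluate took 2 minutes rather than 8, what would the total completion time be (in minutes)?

24

Actual critical path: Ingest→Validate→Aggregate→Train = 5+4+9+6 = 24 ⇒ 24 minutes.
The longest path through Evaluate is only 22 minutes, so Evaluate has float 2.
No other chain overtakes it, so the finish is 24 minutes.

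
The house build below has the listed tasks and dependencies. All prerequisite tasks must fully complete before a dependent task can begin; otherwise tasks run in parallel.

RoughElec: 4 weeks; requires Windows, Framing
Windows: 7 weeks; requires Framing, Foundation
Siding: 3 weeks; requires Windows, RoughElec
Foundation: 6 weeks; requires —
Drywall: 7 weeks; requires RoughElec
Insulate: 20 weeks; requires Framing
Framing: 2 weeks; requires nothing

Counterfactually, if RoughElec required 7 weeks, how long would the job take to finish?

Actual critical path: Foundation→Windows→RoughElec→Drywall = 6+7+4+7 = 24 ⇒ 24 weeks.
RoughElec is on the critical path; changing it to 7 makes that path 27 weeks.
No other chain overtakes it, so the finish is 27 weeks.

27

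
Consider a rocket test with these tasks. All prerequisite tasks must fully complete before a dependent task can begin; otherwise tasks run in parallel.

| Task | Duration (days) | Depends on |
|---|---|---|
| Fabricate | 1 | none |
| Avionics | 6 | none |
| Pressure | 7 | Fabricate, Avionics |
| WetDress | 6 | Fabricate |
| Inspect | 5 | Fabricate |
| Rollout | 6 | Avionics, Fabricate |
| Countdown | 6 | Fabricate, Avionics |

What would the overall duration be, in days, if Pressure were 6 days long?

Baseline: Avionics→Pressure = 6+7 = 13 → 13 days.
Pressure lies on that path, so at 6 days the path becomes 12 days.
No other chain overtakes it, so the finish is 12 days.

12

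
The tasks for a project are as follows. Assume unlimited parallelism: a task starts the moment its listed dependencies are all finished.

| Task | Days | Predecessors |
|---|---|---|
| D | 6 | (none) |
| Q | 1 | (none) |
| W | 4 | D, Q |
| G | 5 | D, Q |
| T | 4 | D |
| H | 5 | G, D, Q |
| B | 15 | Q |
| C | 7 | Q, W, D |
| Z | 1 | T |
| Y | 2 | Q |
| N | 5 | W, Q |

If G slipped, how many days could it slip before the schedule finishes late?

1

D→W→C = 6+4+7 = 17 sets the makespan at 17 days.
The longest chain containing G totals 16 days.
So G can slip 12 − 11 = 1 day.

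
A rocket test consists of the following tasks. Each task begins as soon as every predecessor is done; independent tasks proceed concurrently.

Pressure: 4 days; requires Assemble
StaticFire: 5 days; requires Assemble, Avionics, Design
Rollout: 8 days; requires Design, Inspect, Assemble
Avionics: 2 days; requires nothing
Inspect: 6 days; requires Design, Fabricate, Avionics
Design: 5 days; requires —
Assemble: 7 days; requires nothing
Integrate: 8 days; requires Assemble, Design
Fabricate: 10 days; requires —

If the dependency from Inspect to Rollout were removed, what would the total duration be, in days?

Original critical path: Fabricate→Inspect→Rollout = 10+6+8 = 24 ⇒ 24 days.
Without Inspect→Rollout, Rollout's earliest start moves from 16 to 7.
New critical path: Fabricate→Inspect = 10+6 = 16 ⇒ 16 days.

16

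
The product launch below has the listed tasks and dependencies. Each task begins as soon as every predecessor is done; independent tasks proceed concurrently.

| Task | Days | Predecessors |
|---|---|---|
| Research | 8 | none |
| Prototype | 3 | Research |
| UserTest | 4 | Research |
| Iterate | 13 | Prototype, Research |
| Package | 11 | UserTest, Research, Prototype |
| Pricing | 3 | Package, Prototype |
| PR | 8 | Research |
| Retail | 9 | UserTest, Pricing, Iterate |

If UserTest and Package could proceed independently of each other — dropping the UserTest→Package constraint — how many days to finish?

With the dependency in place, Research→UserTest→Package→Pricing→Retail = 8+4+11+3+9 = 35 sets the finish at 35 days.
Without UserTest→Package, Package's earliest start moves from 12 to 11.
New critical path: Research→Prototype→Package→Pricing→Retail = 8+3+11+3+9 = 34 ⇒ 34 days.

34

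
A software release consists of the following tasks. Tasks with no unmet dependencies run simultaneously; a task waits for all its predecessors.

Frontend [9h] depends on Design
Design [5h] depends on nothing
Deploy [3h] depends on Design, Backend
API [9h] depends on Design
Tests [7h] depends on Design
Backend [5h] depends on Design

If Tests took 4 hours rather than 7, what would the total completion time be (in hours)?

The binding path is Design→Frontend = 5+9 = 14; finish at 14 hours.
The longest path through Tests is only 12 hours, so Tests has float 2.
That remains the longest chain; total 14 hours.

14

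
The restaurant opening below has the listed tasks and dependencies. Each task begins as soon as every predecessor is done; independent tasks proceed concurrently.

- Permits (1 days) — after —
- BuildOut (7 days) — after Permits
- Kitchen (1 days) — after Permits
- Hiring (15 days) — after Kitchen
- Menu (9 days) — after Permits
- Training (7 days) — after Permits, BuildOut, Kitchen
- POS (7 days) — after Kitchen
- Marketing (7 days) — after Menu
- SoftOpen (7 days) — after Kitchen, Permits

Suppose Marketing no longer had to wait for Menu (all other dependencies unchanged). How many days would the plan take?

17

Before: longest chain Permits→Kitchen→Hiring = 1+1+15 = 17, finish 17.
Without Menu→Marketing, Marketing's earliest start moves from 10 to 0.
The longest chain is now Permits→Kitchen→Hiring = 1+1+15 = 17, so the plan takes 17 days.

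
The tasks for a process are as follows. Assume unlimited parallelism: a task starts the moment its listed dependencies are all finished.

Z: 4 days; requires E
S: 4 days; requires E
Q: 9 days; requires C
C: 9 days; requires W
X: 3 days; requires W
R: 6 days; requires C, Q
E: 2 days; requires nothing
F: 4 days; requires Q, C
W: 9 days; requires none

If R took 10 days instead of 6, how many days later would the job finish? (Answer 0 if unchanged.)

Actual critical path: W→C→Q→R = 9+9+9+6 = 33 ⇒ 33 days.
Since R is critical, the +4 change carries straight to that chain (now 37 days).
The critical path is still W→C→Q→R; finish is now 37 days.
Change in finish: 37 − 33 = +4 days.

4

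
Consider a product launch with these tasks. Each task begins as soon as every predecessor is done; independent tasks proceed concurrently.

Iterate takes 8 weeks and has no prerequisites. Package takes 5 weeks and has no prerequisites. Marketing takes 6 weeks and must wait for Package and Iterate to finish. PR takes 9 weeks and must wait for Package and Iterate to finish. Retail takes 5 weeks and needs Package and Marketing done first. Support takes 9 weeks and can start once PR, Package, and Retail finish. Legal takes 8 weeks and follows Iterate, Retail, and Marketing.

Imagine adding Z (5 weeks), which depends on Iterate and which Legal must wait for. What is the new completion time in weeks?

28

Originally the job takes 28 weeks.
With Z inserted, Legal now waits for max(Iterate, Retail, Marketing, Z).
New critical path: Iterate→Marketing→Retail→Support = 8+6+5+9 = 28 ⇒ 28 weeks.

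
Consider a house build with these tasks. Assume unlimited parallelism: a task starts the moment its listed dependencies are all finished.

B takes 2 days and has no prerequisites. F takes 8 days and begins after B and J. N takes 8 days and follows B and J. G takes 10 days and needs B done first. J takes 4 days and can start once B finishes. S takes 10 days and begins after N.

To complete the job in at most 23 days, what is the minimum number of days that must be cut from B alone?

1

Current finish: 24 days; target: 23.
B is on every critical path, so each day cut from B cuts the finish by one (this holds down to a finish of 23).
Need 24 − 23 = 1 day off B → B becomes 1 day, finish becomes 23.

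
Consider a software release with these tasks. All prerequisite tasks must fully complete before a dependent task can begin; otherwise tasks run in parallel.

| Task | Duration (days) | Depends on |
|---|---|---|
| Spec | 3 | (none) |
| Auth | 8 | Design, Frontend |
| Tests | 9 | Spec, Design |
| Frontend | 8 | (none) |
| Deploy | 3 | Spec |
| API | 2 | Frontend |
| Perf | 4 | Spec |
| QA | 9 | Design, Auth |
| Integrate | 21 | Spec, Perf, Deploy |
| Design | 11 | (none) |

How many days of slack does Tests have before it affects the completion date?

Critical path: Spec→Perf→Integrate = 3+4+21 = 28, so the finish is 28 days.
Tests finishes as early as 20 and must finish by 28.
So Tests can slip 28 − 20 = 8 days.

8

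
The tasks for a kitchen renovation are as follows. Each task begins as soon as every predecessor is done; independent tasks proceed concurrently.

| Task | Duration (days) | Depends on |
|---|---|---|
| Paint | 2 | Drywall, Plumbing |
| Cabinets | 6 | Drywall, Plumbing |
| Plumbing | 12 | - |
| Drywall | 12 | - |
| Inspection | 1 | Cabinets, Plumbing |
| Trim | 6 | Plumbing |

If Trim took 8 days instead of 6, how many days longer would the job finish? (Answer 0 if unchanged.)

1

As given, the longest chain is Plumbing→Cabinets→Inspection = 12+6+1 = 19, so the finish is 19 days.
Trim is off the critical path — its longest chain is 18 days, giving 1 of slack.
The binding chain switches to Plumbing→Trim = 12+8 = 20; finish 20 days.
Change in finish: 20 − 19 = +1 days.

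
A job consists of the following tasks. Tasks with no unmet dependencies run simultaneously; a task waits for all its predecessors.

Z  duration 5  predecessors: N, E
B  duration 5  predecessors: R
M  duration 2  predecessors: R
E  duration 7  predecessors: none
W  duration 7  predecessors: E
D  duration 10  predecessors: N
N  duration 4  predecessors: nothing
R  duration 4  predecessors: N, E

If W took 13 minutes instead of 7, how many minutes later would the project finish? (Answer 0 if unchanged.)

Baseline: E→R→B = 7+4+5 = 16 → 16 minutes.
The longest path through W is only 14 minutes, so W has float 2.
The binding chain switches to E→W = 7+13 = 20; finish 20 minutes.
Change in finish: 20 − 16 = +4 minutes.

4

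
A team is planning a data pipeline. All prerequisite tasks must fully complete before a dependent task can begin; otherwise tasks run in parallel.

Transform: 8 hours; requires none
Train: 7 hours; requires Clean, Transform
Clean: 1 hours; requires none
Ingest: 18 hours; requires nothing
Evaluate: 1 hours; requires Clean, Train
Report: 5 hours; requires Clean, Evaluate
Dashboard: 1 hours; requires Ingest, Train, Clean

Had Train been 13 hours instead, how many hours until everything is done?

Actual critical path: Transform→Train→Evaluate→Report = 8+7+1+5 = 21 ⇒ 21 hours.
Since Train is critical, the +6 change carries straight to that chain (now 27 hours).
That remains the longest chain; total 27 hours.

27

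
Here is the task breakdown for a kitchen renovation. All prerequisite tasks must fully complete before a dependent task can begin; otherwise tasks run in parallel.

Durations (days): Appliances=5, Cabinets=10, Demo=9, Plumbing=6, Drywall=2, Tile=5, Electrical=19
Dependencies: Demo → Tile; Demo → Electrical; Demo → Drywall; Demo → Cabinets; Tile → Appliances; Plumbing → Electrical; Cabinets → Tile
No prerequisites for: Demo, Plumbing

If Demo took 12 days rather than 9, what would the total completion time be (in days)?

Baseline: Demo→Cabinets→Tile→Appliances = 9+10+5+5 = 29 → 29 days.
Demo lies on that path, so at 12 days the path becomes 32 days.
That remains the longest chain; total 32 days.

32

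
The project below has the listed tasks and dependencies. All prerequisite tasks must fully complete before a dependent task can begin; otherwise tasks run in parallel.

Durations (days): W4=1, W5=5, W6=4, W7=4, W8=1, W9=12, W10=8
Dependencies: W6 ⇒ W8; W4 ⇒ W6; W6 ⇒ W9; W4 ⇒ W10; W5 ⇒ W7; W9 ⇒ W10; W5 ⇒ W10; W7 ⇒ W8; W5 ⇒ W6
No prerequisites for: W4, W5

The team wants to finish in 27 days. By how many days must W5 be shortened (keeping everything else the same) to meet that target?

Current finish: 29 days; target: 27.
W5 is on every critical path, so each day cut from W5 cuts the finish by one (this holds down to a finish of 25).
Need 29 − 27 = 2 days off W5 → W5 becomes 3 days, finish becomes 27.

2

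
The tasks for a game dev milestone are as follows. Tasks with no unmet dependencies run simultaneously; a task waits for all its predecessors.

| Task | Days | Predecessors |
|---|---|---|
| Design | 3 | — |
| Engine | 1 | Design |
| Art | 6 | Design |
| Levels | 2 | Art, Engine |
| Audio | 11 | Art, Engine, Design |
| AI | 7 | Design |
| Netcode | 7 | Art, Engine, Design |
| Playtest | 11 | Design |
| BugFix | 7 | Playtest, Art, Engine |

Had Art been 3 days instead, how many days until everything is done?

21

Critical path before the change: Design→Playtest→BugFix = 3+11+7 = 21 giving 21 days.
Art is off the critical path — its longest chain is 20 days, giving 1 of slack.
That remains the longest chain; total 21 days.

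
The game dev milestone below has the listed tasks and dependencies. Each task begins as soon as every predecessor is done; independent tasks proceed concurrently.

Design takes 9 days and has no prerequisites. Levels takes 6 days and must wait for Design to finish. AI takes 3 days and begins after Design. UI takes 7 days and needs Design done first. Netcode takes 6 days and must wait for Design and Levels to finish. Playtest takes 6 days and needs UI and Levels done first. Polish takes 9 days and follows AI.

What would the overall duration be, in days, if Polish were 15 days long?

Actual critical path: Design→UI→Playtest = 9+7+6 = 22 ⇒ 22 days.
Polish is off the critical path — its longest chain is 21 days, giving 1 of slack.
New critical path: Design→AI→Polish = 9+3+15 = 27 ⇒ 27 days.

27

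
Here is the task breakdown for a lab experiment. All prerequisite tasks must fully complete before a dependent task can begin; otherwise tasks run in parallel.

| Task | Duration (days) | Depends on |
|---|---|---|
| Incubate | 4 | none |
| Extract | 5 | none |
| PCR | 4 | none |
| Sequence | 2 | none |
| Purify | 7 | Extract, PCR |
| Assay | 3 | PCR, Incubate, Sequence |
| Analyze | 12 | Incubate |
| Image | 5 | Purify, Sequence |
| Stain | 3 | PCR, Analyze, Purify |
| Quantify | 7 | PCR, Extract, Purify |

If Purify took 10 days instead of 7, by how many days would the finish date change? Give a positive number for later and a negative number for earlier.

3

The binding path is Extract→Purify→Quantify = 5+7+7 = 19; finish at 19 days.
Purify lies on that path, so at 10 days the path becomes 22 days.
No other chain overtakes it, so the finish is 22 days.
Change in finish: 22 − 19 = +3 days.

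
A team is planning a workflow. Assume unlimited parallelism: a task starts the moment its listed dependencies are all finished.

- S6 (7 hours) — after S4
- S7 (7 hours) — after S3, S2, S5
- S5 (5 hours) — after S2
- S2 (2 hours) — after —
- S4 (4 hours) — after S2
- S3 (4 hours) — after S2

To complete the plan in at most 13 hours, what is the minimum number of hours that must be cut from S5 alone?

Current finish: 14 hours; target: 13.
S5 is on every critical path, so each hour cut from S5 cuts the finish by one (this holds down to a finish of 13).
Need 14 − 13 = 1 hour off S5 → S5 becomes 4 hours, finish becomes 13.

1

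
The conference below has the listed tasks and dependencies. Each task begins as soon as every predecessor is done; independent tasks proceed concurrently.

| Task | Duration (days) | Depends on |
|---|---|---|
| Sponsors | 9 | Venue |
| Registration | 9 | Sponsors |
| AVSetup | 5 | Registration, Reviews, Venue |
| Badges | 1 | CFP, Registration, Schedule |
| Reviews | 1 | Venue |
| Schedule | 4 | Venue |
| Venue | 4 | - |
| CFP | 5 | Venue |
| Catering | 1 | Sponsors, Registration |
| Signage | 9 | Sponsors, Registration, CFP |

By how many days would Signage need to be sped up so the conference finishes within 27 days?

Current finish: 31 days; target: 27.
Signage is on every critical path, so each day cut from Signage cuts the finish by one (this holds down to a finish of 27).
Need 31 − 27 = 4 days off Signage → Signage becomes 5 days, finish becomes 27.

4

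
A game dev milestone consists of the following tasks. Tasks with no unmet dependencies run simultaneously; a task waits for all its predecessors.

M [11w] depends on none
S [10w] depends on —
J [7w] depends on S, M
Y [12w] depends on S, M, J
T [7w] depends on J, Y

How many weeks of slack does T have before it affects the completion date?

0

The longest chain is M→J→Y→T = 11+7+12+7 = 37; overall finish 37 weeks.
T finishes as early as 37 and must finish by 37.
So T can slip 37 − 37 = 0 weeks.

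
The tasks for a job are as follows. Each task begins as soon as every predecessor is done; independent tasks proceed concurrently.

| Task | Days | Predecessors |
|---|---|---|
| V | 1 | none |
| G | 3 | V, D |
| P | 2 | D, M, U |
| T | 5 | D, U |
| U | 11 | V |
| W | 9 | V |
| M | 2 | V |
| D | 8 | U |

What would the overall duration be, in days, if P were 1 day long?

Critical path before the change: V→U→D→T = 1+11+8+5 = 25 giving 25 days.
P has 3 days of float (longest path through it is 22).
No other chain overtakes it, so the finish is 25 days.

25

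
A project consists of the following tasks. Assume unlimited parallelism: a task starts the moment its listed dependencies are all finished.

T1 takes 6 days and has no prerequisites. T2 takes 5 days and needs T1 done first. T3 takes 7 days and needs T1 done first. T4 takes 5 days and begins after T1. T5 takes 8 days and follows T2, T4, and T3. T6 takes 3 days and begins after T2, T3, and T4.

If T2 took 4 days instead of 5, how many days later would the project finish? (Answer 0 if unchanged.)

Baseline: T1→T3→T5 = 6+7+8 = 21 → 21 days.
The longest path through T2 is only 19 days, so T2 has float 2.
No other chain overtakes it, so the finish is 21 days.
Change in finish: 21 − 21 = +0 days.

0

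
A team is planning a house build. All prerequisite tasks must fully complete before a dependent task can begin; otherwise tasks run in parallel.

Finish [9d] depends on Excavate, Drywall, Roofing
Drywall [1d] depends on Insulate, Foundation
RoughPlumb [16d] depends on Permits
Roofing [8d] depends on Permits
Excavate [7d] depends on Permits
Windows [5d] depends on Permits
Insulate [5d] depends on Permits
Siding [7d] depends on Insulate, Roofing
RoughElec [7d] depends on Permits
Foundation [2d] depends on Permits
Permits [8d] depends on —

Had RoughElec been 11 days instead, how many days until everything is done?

25

Critical path before the change: Permits→Roofing→Finish = 8+8+9 = 25 giving 25 days.
RoughElec is off the critical path — its longest chain is 15 days, giving 10 of slack.
The critical path is still Permits→Roofing→Finish; finish is now 25 days.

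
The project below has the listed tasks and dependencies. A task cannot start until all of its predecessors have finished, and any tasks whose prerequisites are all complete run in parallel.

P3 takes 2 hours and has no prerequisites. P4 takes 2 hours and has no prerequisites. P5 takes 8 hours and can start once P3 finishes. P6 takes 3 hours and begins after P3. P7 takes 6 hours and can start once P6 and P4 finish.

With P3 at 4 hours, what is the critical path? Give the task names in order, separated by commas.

The binding path is P3→P6→P7 = 2+3+6 = 11; finish at 11 hours.
P3 lies on that path, so at 4 hours the path becomes 13 hours.
No other chain overtakes it, so the finish is 13 hours.

P3, P6, P7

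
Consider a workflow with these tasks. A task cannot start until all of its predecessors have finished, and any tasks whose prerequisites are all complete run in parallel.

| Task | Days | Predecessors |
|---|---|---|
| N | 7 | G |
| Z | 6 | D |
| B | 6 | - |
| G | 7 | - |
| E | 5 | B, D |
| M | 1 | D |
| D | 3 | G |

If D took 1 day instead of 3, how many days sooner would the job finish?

Critical path before the change: G→D→Z = 7+3+6 = 16 giving 16 days.
D lies on that path, so at 1 day the path becomes 14 days.
The critical path is still G→D→Z; finish is now 14 days.
Change in finish: 14 − 16 = -2 days.

2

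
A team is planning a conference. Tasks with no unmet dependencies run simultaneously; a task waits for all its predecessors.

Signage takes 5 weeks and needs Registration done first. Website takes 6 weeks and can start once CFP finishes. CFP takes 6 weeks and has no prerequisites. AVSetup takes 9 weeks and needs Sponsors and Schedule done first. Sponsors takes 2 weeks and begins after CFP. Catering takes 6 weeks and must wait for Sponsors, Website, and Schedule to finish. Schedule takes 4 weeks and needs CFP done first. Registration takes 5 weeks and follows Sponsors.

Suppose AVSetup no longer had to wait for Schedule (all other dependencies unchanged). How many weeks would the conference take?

18

Before: longest chain CFP→Schedule→AVSetup = 6+4+9 = 19, finish 19.
Without Schedule→AVSetup, AVSetup's earliest start moves from 10 to 8.
New critical path: CFP→Sponsors→Registration→Signage = 6+2+5+5 = 18 ⇒ 18 weeks.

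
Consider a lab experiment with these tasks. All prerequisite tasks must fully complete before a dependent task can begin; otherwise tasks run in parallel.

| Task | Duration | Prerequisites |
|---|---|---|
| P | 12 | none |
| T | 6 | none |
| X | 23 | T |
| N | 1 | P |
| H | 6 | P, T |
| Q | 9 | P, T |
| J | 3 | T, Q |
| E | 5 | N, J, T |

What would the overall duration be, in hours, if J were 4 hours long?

30

Actual critical path: P→Q→J→E = 12+9+3+5 = 29 ⇒ 29 hours.
J is on the critical path; changing it to 4 makes that path 30 hours.
That remains the longest chain; total 30 hours.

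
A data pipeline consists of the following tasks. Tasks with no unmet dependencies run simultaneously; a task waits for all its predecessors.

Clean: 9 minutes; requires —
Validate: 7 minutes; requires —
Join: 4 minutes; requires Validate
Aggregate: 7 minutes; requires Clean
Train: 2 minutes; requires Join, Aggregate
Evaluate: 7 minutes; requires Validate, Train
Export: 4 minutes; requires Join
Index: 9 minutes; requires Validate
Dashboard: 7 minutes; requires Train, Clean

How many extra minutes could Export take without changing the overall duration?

The longest chain is Clean→Aggregate→Train→Evaluate = 9+7+2+7 = 25; overall finish 25 minutes.
Export finishes as early as 15 and must finish by 25.
Slack of Export = 21 − 11 = 10 minutes.

10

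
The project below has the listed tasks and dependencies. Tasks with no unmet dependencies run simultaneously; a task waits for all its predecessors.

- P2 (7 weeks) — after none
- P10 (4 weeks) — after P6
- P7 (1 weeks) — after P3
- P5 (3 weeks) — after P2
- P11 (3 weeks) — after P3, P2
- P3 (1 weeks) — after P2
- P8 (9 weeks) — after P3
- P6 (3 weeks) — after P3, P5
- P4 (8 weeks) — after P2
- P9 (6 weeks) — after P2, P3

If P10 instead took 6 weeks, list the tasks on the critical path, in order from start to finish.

Actual critical path: P2→P5→P6→P10 = 7+3+3+4 = 17 ⇒ 17 weeks.
Since P10 is critical, the +2 change carries straight to that chain (now 19 weeks).
That remains the longest chain; total 19 weeks.

P2, P5, P6, P10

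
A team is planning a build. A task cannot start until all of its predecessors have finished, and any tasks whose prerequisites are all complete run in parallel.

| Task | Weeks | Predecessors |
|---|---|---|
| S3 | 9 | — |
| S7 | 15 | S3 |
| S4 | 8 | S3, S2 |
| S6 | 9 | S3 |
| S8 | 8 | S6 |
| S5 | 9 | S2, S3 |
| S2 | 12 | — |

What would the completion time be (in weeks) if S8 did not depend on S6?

24

Original critical path: S3→S6→S8 = 9+9+8 = 26 ⇒ 26 weeks.
Without S6→S8, S8's earliest start moves from 18 to 0.
The longest chain is now S3→S7 = 9+15 = 24, so the job takes 24 weeks.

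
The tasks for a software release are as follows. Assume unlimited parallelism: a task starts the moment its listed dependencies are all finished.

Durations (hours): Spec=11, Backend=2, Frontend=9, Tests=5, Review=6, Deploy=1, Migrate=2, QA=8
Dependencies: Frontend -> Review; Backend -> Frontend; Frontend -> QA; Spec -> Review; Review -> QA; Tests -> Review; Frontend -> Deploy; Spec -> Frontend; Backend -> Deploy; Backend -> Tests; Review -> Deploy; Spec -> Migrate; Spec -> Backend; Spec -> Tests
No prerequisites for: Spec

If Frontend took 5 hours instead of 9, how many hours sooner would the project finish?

Baseline: Spec→Backend→Frontend→Review→QA = 11+2+9+6+8 = 36 → 36 hours.
Frontend is on the critical path; changing it to 5 makes that path 32 hours.
That remains the longest chain; total 32 hours.
Change in finish: 32 − 36 = -4 hours.

4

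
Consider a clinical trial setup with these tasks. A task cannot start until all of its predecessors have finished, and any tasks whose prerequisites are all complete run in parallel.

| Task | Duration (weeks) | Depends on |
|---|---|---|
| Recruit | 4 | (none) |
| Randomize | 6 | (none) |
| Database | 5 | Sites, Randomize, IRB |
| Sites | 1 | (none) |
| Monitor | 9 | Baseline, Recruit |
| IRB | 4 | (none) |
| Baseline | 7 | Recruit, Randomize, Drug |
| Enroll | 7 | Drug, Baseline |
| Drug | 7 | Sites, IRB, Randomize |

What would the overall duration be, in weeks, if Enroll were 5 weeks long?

29

The binding path is Randomize→Drug→Baseline→Monitor = 6+7+7+9 = 29; finish at 29 weeks.
The longest path through Enroll is only 27 weeks, so Enroll has float 2.
The critical path is still Randomize→Drug→Baseline→Monitor; finish is now 29 weeks.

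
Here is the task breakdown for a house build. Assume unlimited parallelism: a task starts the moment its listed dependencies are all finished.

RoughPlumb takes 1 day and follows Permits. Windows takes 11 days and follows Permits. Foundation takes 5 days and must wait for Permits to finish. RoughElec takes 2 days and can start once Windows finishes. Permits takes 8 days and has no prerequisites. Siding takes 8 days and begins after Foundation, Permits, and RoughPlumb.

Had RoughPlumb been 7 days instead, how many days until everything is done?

As given, the longest chain is Permits→Foundation→Siding = 8+5+8 = 21, so the finish is 21 days.
RoughPlumb has 4 days of float (longest path through it is 17).
New critical path: Permits→RoughPlumb→Siding = 8+7+8 = 23 ⇒ 23 days.

23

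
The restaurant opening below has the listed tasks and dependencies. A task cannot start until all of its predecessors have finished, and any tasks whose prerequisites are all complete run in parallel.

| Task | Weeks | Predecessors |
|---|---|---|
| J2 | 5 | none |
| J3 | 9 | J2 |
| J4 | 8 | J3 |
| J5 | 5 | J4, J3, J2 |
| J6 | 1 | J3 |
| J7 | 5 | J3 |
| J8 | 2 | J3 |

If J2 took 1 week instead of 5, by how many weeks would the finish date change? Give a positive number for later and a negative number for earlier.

The binding path is J2→J3→J4→J5 = 5+9+8+5 = 27; finish at 27 weeks.
Since J2 is critical, the -4 change carries straight to that chain (now 23 weeks).
No other chain overtakes it, so the finish is 23 weeks.
Change in finish: 23 − 27 = -4 weeks.

-4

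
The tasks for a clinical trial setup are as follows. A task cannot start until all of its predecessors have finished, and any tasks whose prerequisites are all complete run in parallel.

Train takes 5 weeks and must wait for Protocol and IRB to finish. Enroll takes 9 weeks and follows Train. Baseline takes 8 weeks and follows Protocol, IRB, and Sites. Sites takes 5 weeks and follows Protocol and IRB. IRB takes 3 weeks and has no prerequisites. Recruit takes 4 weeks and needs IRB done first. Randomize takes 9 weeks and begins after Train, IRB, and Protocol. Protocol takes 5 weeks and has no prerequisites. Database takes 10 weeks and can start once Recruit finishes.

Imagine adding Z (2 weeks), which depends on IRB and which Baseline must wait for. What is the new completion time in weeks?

19

Originally the job takes 19 weeks.
With Z inserted, Baseline now waits for max(Protocol, IRB, Sites, Z).
New critical path: Protocol→Train→Randomize = 5+5+9 = 19 ⇒ 19 weeks.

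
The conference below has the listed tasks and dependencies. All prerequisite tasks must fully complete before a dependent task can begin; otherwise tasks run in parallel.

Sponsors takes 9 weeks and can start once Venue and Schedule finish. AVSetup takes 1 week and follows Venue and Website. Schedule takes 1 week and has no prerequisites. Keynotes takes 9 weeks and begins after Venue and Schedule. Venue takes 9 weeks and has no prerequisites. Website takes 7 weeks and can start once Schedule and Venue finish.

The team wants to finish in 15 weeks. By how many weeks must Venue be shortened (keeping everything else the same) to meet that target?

Current finish: 18 weeks; target: 15.
Venue is on every critical path, so each week cut from Venue cuts the finish by one (this holds down to a finish of 10).
Need 18 − 15 = 3 weeks off Venue → Venue becomes 6 weeks, finish becomes 15.

3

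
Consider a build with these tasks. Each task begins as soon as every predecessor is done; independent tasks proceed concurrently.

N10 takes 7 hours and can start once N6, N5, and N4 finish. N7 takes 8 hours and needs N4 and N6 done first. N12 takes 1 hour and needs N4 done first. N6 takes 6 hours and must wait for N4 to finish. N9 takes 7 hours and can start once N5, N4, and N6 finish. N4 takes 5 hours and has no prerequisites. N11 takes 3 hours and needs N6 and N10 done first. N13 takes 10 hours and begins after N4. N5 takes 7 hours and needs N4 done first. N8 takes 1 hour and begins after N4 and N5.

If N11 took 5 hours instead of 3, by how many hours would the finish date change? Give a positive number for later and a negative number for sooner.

As given, the longest chain is N4→N5→N10→N11 = 5+7+7+3 = 22, so the finish is 22 hours.
N11 is on the critical path; changing it to 5 makes that path 24 hours.
That remains the longest chain; total 24 hours.
Change in finish: 24 − 22 = +2 hours.

2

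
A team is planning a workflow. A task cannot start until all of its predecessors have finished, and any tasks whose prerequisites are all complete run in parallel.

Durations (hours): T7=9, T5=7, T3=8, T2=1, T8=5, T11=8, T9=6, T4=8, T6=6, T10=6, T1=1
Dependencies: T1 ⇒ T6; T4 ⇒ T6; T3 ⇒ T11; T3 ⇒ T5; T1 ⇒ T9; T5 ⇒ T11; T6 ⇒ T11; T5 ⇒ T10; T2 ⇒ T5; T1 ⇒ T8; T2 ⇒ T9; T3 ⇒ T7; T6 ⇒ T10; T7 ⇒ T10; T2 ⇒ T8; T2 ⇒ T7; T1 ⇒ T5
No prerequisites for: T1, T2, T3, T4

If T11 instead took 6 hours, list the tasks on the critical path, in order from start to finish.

T3, T7, T10

The binding path is T3→T5→T11 = 8+7+8 = 23; finish at 23 hours.
T11 lies on that path, so at 6 hours the path becomes 21 hours.
New critical path: T3→T7→T10 = 8+9+6 = 23 ⇒ 23 hours.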